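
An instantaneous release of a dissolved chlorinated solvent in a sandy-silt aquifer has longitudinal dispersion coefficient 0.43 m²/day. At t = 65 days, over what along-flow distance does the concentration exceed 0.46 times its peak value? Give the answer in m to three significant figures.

18.6 m

The plume is Gaussian with σ = √(2Dt) = √(2 × 0.43 × 65) = 7.477 m.
C/C_peak = exp(−Δx²/(2σ²)) = 0.46 ⇒ Δx = σ·√(−2 ln 0.46) = 7.477 × 1.246 = 9.316 m.
Width = 2Δx = 18.6 m.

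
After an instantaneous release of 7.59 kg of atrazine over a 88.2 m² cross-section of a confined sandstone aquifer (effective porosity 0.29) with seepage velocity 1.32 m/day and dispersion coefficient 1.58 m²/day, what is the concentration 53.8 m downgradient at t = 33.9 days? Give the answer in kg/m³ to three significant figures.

For an instantaneous plane source, C(x,t) = M/(n_e·A·√(4πDt)) · exp(−(x−vt)²/(4Dt)), with n_e·A the pore (flow) area.
Plume center vt = 1.32 × 33.9 = 44.748 m, so the well at 53.8 m is 9.052 m downgradient of the peak.
√(4πDt) = 25.94 m, giving peak height M/(n_e·A·√(4πDt)) = 7.59/(0.29 × 88.2 × 25.94) = 0.01144 kg/m³.
(x−vt)²/(4Dt) = (9.052)²/(4 × 1.58 × 33.9) = 0.3824; exp(−0.3824) = 0.6822.
C = 0.01144 × 0.6822 = 0.00780 kg/m³.

0.00780 kg/m³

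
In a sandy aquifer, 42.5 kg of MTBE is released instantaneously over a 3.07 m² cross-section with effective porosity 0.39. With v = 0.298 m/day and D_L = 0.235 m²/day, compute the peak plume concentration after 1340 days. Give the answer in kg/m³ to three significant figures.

0.564 kg/m³

The peak of an instantaneous 1D plume sits at x = vt; there the Gaussian factor is 1 and C_max = M/(n_e·A·√(4πDt)), where n_e·A is the pore area the mass is dissolved in.
√(4πDt) = √(4π × 0.235 × 1340) = 62.91 m, so C_max = 42.5/(0.39 × 3.07 × 62.91) = 0.564 kg/m³.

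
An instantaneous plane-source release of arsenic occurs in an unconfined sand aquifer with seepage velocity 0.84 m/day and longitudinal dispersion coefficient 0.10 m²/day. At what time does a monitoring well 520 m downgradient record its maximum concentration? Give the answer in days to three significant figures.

For the 1D instantaneous-source solution, setting ∂C/∂t = 0 at fixed x gives v²t² + 2Dt − x² = 0, so t = (√(D² + v²x²) − D)/v².
√(D² + v²x²) = √(0.10² + 0.84² × 520²) = 436.8; v² = 0.7056.
t = (436.8 − 0.10)/0.7056 = 619 days (vs. the pure-advection estimate x/v = 619 d).

619 days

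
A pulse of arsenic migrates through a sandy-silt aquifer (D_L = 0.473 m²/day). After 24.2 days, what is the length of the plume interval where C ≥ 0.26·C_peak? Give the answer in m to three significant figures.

The plume is Gaussian with σ = √(2Dt) = √(2 × 0.473 × 24.2) = 4.785 m.
C/C_peak = exp(−Δx²/(2σ²)) = 0.26 ⇒ Δx = σ·√(−2 ln 0.26) = 4.785 × 1.641 = 7.852 m.
Width = 2Δx = 15.7 m.

15.7 m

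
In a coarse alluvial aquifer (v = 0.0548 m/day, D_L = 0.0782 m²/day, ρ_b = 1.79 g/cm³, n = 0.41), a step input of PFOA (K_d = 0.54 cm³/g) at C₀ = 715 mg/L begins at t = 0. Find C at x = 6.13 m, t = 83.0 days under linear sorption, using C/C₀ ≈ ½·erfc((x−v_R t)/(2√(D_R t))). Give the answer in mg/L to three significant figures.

Retardation factor R = 1 + ρ_b·K_d/n = 1 + 1.79 × 0.54/0.41 = 3.358.
Sorption retards both mechanisms: v_R = v/R = 0.01632 m/day, D_R = D/R = 0.02329 m²/day.
v_R·t = 0.01632 × 83.0 = 1.35456 m; 2√(D_R t) = 2.781 m; argument = (6.13 − 1.35456)/2.781 = 1.717.
C = C₀ × ½·erfc(1.717) = 715 × 0.007587 = 5.42 mg/L.

5.42 mg/L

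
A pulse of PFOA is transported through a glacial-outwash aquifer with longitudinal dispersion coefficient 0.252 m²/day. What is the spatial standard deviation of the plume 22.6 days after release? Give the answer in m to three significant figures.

Dispersive spreading gives a Gaussian with σ² = 2Dt; advection only shifts the center.
σ = √(2 × 0.252 × 22.6) = 3.37 m.

3.37 m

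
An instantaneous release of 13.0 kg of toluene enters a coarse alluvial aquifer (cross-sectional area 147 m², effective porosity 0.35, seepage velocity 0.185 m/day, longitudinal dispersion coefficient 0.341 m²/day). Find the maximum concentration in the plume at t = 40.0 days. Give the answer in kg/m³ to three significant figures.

The peak of an instantaneous 1D plume sits at x = vt; there the Gaussian factor is 1 and C_max = M/(n_e·A·√(4πDt)), where n_e·A is the pore area the mass is dissolved in.
√(4πDt) = √(4π × 0.341 × 40.0) = 13.09 m, so C_max = 13.0/(0.35 × 147 × 13.09) = 0.0193 kg/m³.

0.0193 kg/m³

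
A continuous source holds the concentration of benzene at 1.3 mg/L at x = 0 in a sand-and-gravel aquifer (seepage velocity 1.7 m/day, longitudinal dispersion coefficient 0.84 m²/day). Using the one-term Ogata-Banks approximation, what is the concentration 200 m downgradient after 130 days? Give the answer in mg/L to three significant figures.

For a continuous step input, C/C₀ ≈ ½·erfc((x−vt)/(2√(Dt))).
vt = 1.7 × 130 = 221 m and 2√(Dt) = 2√(0.84 × 130) = 20.90 m.
Argument (x−vt)/(2√(Dt)) = (200 − 221)/20.90 = -1.005; ½·erfc(-1.005) = 0.9224.
C = 1.3 × 0.9224 = 1.20 mg/L.

1.20 mg/L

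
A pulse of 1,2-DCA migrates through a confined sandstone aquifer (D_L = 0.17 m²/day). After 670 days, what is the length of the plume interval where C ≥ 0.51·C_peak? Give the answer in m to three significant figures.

The plume is Gaussian with σ = √(2Dt) = √(2 × 0.17 × 670) = 15.09 m.
C/C_peak = exp(−Δx²/(2σ²)) = 0.51 ⇒ Δx = σ·√(−2 ln 0.51) = 15.09 × 1.160 = 17.50 m.
Width = 2Δx = 35.0 m.

35.0 m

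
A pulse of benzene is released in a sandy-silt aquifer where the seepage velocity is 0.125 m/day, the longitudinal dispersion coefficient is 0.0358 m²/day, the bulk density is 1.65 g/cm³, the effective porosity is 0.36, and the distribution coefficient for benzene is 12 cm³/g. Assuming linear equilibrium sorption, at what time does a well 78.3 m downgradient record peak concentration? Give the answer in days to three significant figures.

Retardation factor R = 1 + ρ_b·K_d/n = 1 + 1.65 × 12/0.36 = 56.00.
Sorption retards both mechanisms: v_R = v/R = 0.002232 m/day, D_R = D/R = 0.0006393 m²/day.
Peak time from v_R²t² + 2D_R t − x² = 0: t = (√(D_R² + v_R²x²) − D_R)/v_R².
√(D_R² + v_R²x²) = √(0.0006393² + 0.002232² × 78.3²) = 0.1748; v_R² = 4.982e-06.
t = (0.1748 − 0.0006393)/4.982e-06 = 35000 days.

35000 days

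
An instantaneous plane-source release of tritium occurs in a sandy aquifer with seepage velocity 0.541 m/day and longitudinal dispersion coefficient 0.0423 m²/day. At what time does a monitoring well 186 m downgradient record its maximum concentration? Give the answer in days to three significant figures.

344 days

For the 1D instantaneous-source solution, setting ∂C/∂t = 0 at fixed x gives v²t² + 2Dt − x² = 0, so t = (√(D² + v²x²) − D)/v².
√(D² + v²x²) = √(0.0423² + 0.541² × 186²) = 100.6; v² = 0.292681.
t = (100.6 − 0.0423)/0.292681 = 344 days (vs. the pure-advection estimate x/v = 344 d).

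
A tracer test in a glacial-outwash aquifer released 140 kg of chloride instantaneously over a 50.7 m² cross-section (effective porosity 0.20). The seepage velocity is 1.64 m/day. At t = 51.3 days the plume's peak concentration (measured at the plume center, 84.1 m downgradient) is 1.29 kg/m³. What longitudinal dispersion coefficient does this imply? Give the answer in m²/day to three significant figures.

At the plume center C_max = M/(n_e·A·√(4πDt)), so D = M²/(4πt·(n_e·A·C_max)²).
n_e·A·C_max = 0.20 × 50.7 × 1.29 = 13.08 kg/m.
D = 140²/(4π × 51.3 × 13.08²) = 0.178 m²/day.

0.178 m²/day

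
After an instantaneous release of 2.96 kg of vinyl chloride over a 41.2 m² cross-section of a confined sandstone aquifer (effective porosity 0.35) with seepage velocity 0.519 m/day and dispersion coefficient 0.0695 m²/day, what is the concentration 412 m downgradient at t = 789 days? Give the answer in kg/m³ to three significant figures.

0.00760 kg/m³

For an instantaneous plane source, C(x,t) = M/(n_e·A·√(4πDt)) · exp(−(x−vt)²/(4Dt)), with n_e·A the pore (flow) area.
Plume center vt = 0.519 × 789 = 409.491 m, so the well at 412 m is 2.509 m downgradient of the peak.
√(4πDt) = 26.25 m, giving peak height M/(n_e·A·√(4πDt)) = 2.96/(0.35 × 41.2 × 26.25) = 0.007820 kg/m³.
(x−vt)²/(4Dt) = (2.509)²/(4 × 0.0695 × 789) = 0.02870; exp(−0.02870) = 0.9717.
C = 0.007820 × 0.9717 = 0.00760 kg/m³.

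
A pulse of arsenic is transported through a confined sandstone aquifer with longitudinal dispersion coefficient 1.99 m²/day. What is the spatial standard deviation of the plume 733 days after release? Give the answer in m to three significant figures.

54.0 m

Dispersive spreading gives a Gaussian with σ² = 2Dt; advection only shifts the center.
σ = √(2 × 1.99 × 733) = 54.0 m.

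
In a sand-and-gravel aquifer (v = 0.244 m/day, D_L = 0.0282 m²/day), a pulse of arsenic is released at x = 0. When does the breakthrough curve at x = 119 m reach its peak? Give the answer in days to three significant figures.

487 days

For the 1D instantaneous-source solution, setting ∂C/∂t = 0 at fixed x gives v²t² + 2Dt − x² = 0, so t = (√(D² + v²x²) − D)/v².
√(D² + v²x²) = √(0.0282² + 0.244² × 119²) = 29.04; v² = 0.059536.
t = (29.04 − 0.0282)/0.059536 = 487 days (vs. the pure-advection estimate x/v = 488 d).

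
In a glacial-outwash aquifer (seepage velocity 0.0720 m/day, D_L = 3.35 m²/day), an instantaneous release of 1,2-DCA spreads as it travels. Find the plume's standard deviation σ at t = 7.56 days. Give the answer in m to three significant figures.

7.12 m

Dispersive spreading gives a Gaussian with σ² = 2Dt; advection only shifts the center.
σ = √(2 × 3.35 × 7.56) = 7.12 m.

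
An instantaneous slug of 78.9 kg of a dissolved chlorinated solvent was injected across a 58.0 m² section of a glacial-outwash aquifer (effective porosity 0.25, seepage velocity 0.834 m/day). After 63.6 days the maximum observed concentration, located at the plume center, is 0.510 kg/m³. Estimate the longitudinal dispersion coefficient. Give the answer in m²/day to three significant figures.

At the plume center C_max = M/(n_e·A·√(4πDt)), so D = M²/(4πt·(n_e·A·C_max)²).
n_e·A·C_max = 0.25 × 58.0 × 0.510 = 7.395 kg/m.
D = 78.9²/(4π × 63.6 × 7.395²) = 0.142 m²/day.

0.142 m²/day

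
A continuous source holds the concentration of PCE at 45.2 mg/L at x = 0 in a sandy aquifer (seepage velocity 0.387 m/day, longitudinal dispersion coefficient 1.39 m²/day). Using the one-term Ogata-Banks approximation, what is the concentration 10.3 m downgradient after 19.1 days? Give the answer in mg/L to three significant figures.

15.6 mg/L

For a continuous step input, C/C₀ ≈ ½·erfc((x−vt)/(2√(Dt))).
vt = 0.387 × 19.1 = 7.3917 m and 2√(Dt) = 2√(1.39 × 19.1) = 10.31 m.
Argument (x−vt)/(2√(Dt)) = (10.3 − 7.3917)/10.31 = 0.2821; ½·erfc(0.2821) = 0.3450.
C = 45.2 × 0.3450 = 15.6 mg/L.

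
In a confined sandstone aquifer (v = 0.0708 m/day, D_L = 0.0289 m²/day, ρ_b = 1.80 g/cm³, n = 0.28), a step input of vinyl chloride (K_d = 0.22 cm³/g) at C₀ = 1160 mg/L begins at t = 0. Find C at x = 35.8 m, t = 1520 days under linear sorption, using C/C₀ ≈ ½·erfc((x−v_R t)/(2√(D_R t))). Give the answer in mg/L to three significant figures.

1080 mg/L

Retardation factor R = 1 + ρ_b·K_d/n = 1 + 1.80 × 0.22/0.28 = 2.414.
Sorption retards both mechanisms: v_R = v/R = 0.02933 m/day, D_R = D/R = 0.01197 m²/day.
v_R·t = 0.02933 × 1520 = 44.5816 m; 2√(D_R t) = 8.531 m; argument = (35.8 − 44.5816)/8.531 = -1.029.
C = C₀ × ½·erfc(-1.029) = 1160 × 0.9272 = 1080 mg/L.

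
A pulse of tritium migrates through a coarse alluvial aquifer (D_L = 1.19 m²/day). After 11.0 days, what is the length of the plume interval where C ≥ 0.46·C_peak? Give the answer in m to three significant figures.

The plume is Gaussian with σ = √(2Dt) = √(2 × 1.19 × 11.0) = 5.117 m.
C/C_peak = exp(−Δx²/(2σ²)) = 0.46 ⇒ Δx = σ·√(−2 ln 0.46) = 5.117 × 1.246 = 6.376 m.
Width = 2Δx = 12.8 m.

12.8 m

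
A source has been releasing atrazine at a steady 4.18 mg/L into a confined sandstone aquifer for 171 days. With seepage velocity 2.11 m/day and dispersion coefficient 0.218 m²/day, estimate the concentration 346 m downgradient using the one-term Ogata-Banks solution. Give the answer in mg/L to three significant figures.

For a continuous step input, C/C₀ ≈ ½·erfc((x−vt)/(2√(Dt))).
vt = 2.11 × 171 = 360.81 m and 2√(Dt) = 2√(0.218 × 171) = 12.21 m.
Argument (x−vt)/(2√(Dt)) = (346 − 360.81)/12.21 = -1.213; ½·erfc(-1.213) = 0.9569.
C = 4.18 × 0.9569 = 4.00 mg/L.

4.00 mg/L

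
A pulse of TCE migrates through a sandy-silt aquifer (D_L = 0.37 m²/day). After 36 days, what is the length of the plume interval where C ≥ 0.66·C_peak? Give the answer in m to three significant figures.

The plume is Gaussian with σ = √(2Dt) = √(2 × 0.37 × 36) = 5.161 m.
C/C_peak = exp(−Δx²/(2σ²)) = 0.66 ⇒ Δx = σ·√(−2 ln 0.66) = 5.161 × 0.9116 = 4.705 m.
Width = 2Δx = 9.41 m.

9.41 m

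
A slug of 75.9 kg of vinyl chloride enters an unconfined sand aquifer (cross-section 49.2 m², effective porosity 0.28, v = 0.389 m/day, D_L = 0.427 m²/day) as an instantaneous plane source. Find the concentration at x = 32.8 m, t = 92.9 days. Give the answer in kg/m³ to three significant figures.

For an instantaneous plane source, C(x,t) = M/(n_e·A·√(4πDt)) · exp(−(x−vt)²/(4Dt)), with n_e·A the pore (flow) area.
Plume center vt = 0.389 × 92.9 = 36.1381 m, so the well at 32.8 m is 3.3381 m upgradient of the peak.
√(4πDt) = 22.33 m, giving peak height M/(n_e·A·√(4πDt)) = 75.9/(0.28 × 49.2 × 22.33) = 0.2467 kg/m³.
(x−vt)²/(4Dt) = (-3.3381)²/(4 × 0.427 × 92.9) = 0.07023; exp(−0.07023) = 0.9322.
C = 0.2467 × 0.9322 = 0.230 kg/m³.

0.230 kg/m³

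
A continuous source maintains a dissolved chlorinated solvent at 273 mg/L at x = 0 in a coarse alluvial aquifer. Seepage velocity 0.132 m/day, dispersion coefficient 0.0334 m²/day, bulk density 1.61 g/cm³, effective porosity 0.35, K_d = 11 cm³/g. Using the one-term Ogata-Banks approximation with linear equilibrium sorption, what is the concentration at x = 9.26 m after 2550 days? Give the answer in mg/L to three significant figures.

18.0 mg/L

Retardation factor R = 1 + ρ_b·K_d/n = 1 + 1.61 × 11/0.35 = 51.60.
Sorption retards both mechanisms: v_R = v/R = 0.002558 m/day, D_R = D/R = 0.0006473 m²/day.
v_R·t = 0.002558 × 2550 = 6.5229 m; 2√(D_R t) = 2.570 m; argument = (9.26 − 6.5229)/2.570 = 1.065.
C = C₀ × ½·erfc(1.065) = 273 × 0.06602 = 18.0 mg/L.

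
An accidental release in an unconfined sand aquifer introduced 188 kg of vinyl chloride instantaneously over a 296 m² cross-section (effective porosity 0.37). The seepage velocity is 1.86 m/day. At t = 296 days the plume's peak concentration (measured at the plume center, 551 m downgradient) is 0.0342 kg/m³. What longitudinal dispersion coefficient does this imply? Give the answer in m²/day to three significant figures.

0.677 m²/day

At the plume center C_max = M/(n_e·A·√(4πDt)), so D = M²/(4πt·(n_e·A·C_max)²).
n_e·A·C_max = 0.37 × 296 × 0.0342 = 3.746 kg/m.
D = 188²/(4π × 296 × 3.746²) = 0.677 m²/day.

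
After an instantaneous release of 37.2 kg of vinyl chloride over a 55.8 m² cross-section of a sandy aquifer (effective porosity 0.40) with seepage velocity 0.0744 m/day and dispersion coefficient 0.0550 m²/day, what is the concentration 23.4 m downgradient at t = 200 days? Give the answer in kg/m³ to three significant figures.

For an instantaneous plane source, C(x,t) = M/(n_e·A·√(4πDt)) · exp(−(x−vt)²/(4Dt)), with n_e·A the pore (flow) area.
Plume center vt = 0.0744 × 200 = 14.88 m, so the well at 23.4 m is 8.52 m downgradient of the peak.
√(4πDt) = 11.76 m, giving peak height M/(n_e·A·√(4πDt)) = 37.2/(0.40 × 55.8 × 11.76) = 0.1417 kg/m³.
(x−vt)²/(4Dt) = (8.52)²/(4 × 0.0550 × 200) = 1.650; exp(−1.650) = 0.1920.
C = 0.1417 × 0.1920 = 0.0272 kg/m³.

0.0272 kg/m³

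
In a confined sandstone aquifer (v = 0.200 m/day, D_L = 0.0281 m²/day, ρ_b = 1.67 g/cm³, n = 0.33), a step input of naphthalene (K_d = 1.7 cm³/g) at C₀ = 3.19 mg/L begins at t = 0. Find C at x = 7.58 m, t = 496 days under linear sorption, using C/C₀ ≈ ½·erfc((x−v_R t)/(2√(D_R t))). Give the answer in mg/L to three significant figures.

3.02 mg/L

Retardation factor R = 1 + ρ_b·K_d/n = 1 + 1.67 × 1.7/0.33 = 9.603.
Sorption retards both mechanisms: v_R = v/R = 0.02083 m/day, D_R = D/R = 0.002926 m²/day.
v_R·t = 0.02083 × 496 = 10.33168 m; 2√(D_R t) = 2.409 m; argument = (7.58 − 10.33168)/2.409 = -1.142.
C = C₀ × ½·erfc(-1.142) = 3.19 × 0.9468 = 3.02 mg/L.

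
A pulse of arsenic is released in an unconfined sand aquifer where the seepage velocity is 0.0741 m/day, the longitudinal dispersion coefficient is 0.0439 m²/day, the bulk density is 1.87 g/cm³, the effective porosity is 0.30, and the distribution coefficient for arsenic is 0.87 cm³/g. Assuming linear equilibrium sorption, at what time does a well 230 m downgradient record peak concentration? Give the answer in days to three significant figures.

19900 days

Retardation factor R = 1 + ρ_b·K_d/n = 1 + 1.87 × 0.87/0.30 = 6.423.
Sorption retards both mechanisms: v_R = v/R = 0.01154 m/day, D_R = D/R = 0.006835 m²/day.
Peak time from v_R²t² + 2D_R t − x² = 0: t = (√(D_R² + v_R²x²) − D_R)/v_R².
√(D_R² + v_R²x²) = √(0.006835² + 0.01154² × 230²) = 2.654; v_R² = 0.0001332.
t = (2.654 − 0.006835)/0.0001332 = 19900 days.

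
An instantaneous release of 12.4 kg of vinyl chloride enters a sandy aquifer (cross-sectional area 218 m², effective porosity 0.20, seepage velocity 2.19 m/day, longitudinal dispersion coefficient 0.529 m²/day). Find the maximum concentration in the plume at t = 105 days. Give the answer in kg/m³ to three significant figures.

0.0108 kg/m³

The peak of an instantaneous 1D plume sits at x = vt; there the Gaussian factor is 1 and C_max = M/(n_e·A·√(4πDt)), where n_e·A is the pore area the mass is dissolved in.
√(4πDt) = √(4π × 0.529 × 105) = 26.42 m, so C_max = 12.4/(0.20 × 218 × 26.42) = 0.0108 kg/m³.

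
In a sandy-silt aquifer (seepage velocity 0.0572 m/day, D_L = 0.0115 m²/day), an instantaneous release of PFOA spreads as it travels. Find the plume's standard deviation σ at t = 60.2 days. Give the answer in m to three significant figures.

Dispersive spreading gives a Gaussian with σ² = 2Dt; advection only shifts the center.
σ = √(2 × 0.0115 × 60.2) = 1.18 m.

1.18 m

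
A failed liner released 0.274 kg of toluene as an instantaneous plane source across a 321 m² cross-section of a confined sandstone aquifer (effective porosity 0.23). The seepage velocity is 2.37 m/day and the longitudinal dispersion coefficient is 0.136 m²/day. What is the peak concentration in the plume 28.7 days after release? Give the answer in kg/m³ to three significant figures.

The peak of an instantaneous 1D plume sits at x = vt; there the Gaussian factor is 1 and C_max = M/(n_e·A·√(4πDt)), where n_e·A is the pore area the mass is dissolved in.
√(4πDt) = √(4π × 0.136 × 28.7) = 7.004 m, so C_max = 0.274/(0.23 × 321 × 7.004) = 0.000530 kg/m³.

0.000530 kg/m³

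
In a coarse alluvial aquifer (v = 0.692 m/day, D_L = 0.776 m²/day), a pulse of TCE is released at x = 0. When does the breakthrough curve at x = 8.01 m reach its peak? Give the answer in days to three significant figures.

For the 1D instantaneous-source solution, setting ∂C/∂t = 0 at fixed x gives v²t² + 2Dt − x² = 0, so t = (√(D² + v²x²) − D)/v².
√(D² + v²x²) = √(0.776² + 0.692² × 8.01²) = 5.597; v² = 0.478864.
t = (5.597 − 0.776)/0.478864 = 10.1 days (vs. the pure-advection estimate x/v = 11.6 d).

10.1 days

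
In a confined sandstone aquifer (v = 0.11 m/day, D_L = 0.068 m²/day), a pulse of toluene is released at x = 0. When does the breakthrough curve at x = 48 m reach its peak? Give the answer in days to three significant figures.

431 days

For the 1D instantaneous-source solution, setting ∂C/∂t = 0 at fixed x gives v²t² + 2Dt − x² = 0, so t = (√(D² + v²x²) − D)/v².
√(D² + v²x²) = √(0.068² + 0.11² × 48²) = 5.280; v² = 0.0121.
t = (5.280 − 0.068)/0.0121 = 431 days (vs. the pure-advection estimate x/v = 436 d).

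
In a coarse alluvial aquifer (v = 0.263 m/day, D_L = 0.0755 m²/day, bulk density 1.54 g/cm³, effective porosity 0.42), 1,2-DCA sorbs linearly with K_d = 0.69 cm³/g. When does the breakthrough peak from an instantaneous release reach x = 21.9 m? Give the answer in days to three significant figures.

Retardation factor R = 1 + ρ_b·K_d/n = 1 + 1.54 × 0.69/0.42 = 3.530.
Sorption retards both mechanisms: v_R = v/R = 0.07450 m/day, D_R = D/R = 0.02139 m²/day.
Peak time from v_R²t² + 2D_R t − x² = 0: t = (√(D_R² + v_R²x²) − D_R)/v_R².
√(D_R² + v_R²x²) = √(0.02139² + 0.07450² × 21.9²) = 1.632; v_R² = 0.005550.
t = (1.632 − 0.02139)/0.005550 = 290 days.

290 days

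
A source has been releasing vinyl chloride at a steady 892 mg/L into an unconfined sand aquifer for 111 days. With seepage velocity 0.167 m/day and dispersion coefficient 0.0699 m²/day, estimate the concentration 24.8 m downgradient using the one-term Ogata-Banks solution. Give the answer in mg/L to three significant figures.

49.9 mg/L

For a continuous step input, C/C₀ ≈ ½·erfc((x−vt)/(2√(Dt))).
vt = 0.167 × 111 = 18.537 m and 2√(Dt) = 2√(0.0699 × 111) = 5.571 m.
Argument (x−vt)/(2√(Dt)) = (24.8 − 18.537)/5.571 = 1.124; ½·erfc(1.124) = 0.05597.
C = 892 × 0.05597 = 49.9 mg/L.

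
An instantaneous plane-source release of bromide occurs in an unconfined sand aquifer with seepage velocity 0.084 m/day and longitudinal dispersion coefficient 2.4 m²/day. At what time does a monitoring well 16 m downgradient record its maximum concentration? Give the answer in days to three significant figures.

49.7 days

For the 1D instantaneous-source solution, setting ∂C/∂t = 0 at fixed x gives v²t² + 2Dt − x² = 0, so t = (√(D² + v²x²) − D)/v².
√(D² + v²x²) = √(2.4² + 0.084² × 16²) = 2.751; v² = 0.007056.
t = (2.751 − 2.4)/0.007056 = 49.7 days (vs. the pure-advection estimate x/v = 190 d).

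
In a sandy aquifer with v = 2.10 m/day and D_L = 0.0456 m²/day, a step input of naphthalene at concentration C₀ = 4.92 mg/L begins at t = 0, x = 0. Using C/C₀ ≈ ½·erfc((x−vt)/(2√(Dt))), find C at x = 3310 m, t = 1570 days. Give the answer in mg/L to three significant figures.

0.682 mg/L

For a continuous step input, C/C₀ ≈ ½·erfc((x−vt)/(2√(Dt))).
vt = 2.10 × 1570 = 3297 m and 2√(Dt) = 2√(0.0456 × 1570) = 16.92 m.
Argument (x−vt)/(2√(Dt)) = (3310 − 3297)/16.92 = 0.7683; ½·erfc(0.7683) = 0.1386.
C = 4.92 × 0.1386 = 0.682 mg/L.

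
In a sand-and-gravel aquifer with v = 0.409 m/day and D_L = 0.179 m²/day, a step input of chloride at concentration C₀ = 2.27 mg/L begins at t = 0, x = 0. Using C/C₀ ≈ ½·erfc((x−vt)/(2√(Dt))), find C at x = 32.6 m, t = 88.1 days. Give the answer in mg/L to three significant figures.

For a continuous step input, C/C₀ ≈ ½·erfc((x−vt)/(2√(Dt))).
vt = 0.409 × 88.1 = 36.0329 m and 2√(Dt) = 2√(0.179 × 88.1) = 7.942 m.
Argument (x−vt)/(2√(Dt)) = (32.6 − 36.0329)/7.942 = -0.4322; ½·erfc(-0.4322) = 0.7295.
C = 2.27 × 0.7295 = 1.66 mg/L.

1.66 mg/L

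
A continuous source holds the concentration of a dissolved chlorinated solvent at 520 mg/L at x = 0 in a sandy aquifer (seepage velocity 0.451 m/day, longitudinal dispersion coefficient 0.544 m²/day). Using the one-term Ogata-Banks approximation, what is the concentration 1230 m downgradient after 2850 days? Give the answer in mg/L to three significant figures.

437 mg/L

For a continuous step input, C/C₀ ≈ ½·erfc((x−vt)/(2√(Dt))).
vt = 0.451 × 2850 = 1285.35 m and 2√(Dt) = 2√(0.544 × 2850) = 78.75 m.
Argument (x−vt)/(2√(Dt)) = (1230 − 1285.35)/78.75 = -0.7029; ½·erfc(-0.7029) = 0.8399.
C = 520 × 0.8399 = 437 mg/L.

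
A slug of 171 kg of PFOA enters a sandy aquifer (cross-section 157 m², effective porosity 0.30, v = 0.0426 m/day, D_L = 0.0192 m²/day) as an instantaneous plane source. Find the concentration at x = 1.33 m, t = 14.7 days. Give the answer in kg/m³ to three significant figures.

1.24 kg/m³

For an instantaneous plane source, C(x,t) = M/(n_e·A·√(4πDt)) · exp(−(x−vt)²/(4Dt)), with n_e·A the pore (flow) area.
Plume center vt = 0.0426 × 14.7 = 0.62622 m, so the well at 1.33 m is 0.70378 m downgradient of the peak.
√(4πDt) = 1.883 m, giving peak height M/(n_e·A·√(4πDt)) = 171/(0.30 × 157 × 1.883) = 1.928 kg/m³.
(x−vt)²/(4Dt) = (0.70378)²/(4 × 0.0192 × 14.7) = 0.4387; exp(−0.4387) = 0.6449.
C = 1.928 × 0.6449 = 1.24 kg/m³.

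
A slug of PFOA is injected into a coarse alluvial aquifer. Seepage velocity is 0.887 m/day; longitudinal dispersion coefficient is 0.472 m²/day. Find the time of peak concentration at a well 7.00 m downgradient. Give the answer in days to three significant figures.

For the 1D instantaneous-source solution, setting ∂C/∂t = 0 at fixed x gives v²t² + 2Dt − x² = 0, so t = (√(D² + v²x²) − D)/v².
√(D² + v²x²) = √(0.472² + 0.887² × 7.00²) = 6.227; v² = 0.786769.
t = (6.227 − 0.472)/0.786769 = 7.31 days (vs. the pure-advection estimate x/v = 7.89 d).

7.31 days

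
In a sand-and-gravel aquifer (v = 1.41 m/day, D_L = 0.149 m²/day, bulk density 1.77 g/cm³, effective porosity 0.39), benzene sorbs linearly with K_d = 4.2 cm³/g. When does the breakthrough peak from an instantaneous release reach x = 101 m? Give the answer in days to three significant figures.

Retardation factor R = 1 + ρ_b·K_d/n = 1 + 1.77 × 4.2/0.39 = 20.06.
Sorption retards both mechanisms: v_R = v/R = 0.07029 m/day, D_R = D/R = 0.007428 m²/day.
Peak time from v_R²t² + 2D_R t − x² = 0: t = (√(D_R² + v_R²x²) − D_R)/v_R².
√(D_R² + v_R²x²) = √(0.007428² + 0.07029² × 101²) = 7.099; v_R² = 0.004941.
t = (7.099 − 0.007428)/0.004941 = 1440 days.

1440 days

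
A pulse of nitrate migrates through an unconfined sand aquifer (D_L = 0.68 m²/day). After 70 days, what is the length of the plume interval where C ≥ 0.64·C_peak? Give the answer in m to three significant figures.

18.4 m

The plume is Gaussian with σ = √(2Dt) = √(2 × 0.68 × 70) = 9.757 m.
C/C_peak = exp(−Δx²/(2σ²)) = 0.64 ⇒ Δx = σ·√(−2 ln 0.64) = 9.757 × 0.9448 = 9.218 m.
Width = 2Δx = 18.4 m.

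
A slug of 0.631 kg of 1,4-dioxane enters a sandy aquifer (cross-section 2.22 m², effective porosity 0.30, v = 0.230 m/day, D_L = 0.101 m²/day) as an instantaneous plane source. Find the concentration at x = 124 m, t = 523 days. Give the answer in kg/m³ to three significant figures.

For an instantaneous plane source, C(x,t) = M/(n_e·A·√(4πDt)) · exp(−(x−vt)²/(4Dt)), with n_e·A the pore (flow) area.
Plume center vt = 0.230 × 523 = 120.29 m, so the well at 124 m is 3.71 m downgradient of the peak.
√(4πDt) = 25.76 m, giving peak height M/(n_e·A·√(4πDt)) = 0.631/(0.30 × 2.22 × 25.76) = 0.03678 kg/m³.
(x−vt)²/(4Dt) = (3.71)²/(4 × 0.101 × 523) = 0.06514; exp(−0.06514) = 0.9369.
C = 0.03678 × 0.9369 = 0.0345 kg/m³.

0.0345 kg/m³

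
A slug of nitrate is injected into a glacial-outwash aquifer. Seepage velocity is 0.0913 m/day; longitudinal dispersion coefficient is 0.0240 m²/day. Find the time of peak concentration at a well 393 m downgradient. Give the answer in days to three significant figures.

For the 1D instantaneous-source solution, setting ∂C/∂t = 0 at fixed x gives v²t² + 2Dt − x² = 0, so t = (√(D² + v²x²) − D)/v².
√(D² + v²x²) = √(0.0240² + 0.0913² × 393²) = 35.88; v² = 0.00833569.
t = (35.88 − 0.0240)/0.00833569 = 4300 days (vs. the pure-advection estimate x/v = 4300 d).

4300 days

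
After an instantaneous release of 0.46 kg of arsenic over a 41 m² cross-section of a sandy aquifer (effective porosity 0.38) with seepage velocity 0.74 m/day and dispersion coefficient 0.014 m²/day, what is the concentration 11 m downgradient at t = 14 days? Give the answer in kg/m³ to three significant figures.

For an instantaneous plane source, C(x,t) = M/(n_e·A·√(4πDt)) · exp(−(x−vt)²/(4Dt)), with n_e·A the pore (flow) area.
Plume center vt = 0.74 × 14 = 10.36 m, so the well at 11 m is 0.64 m downgradient of the peak.
√(4πDt) = 1.569 m, giving peak height M/(n_e·A·√(4πDt)) = 0.46/(0.38 × 41 × 1.569) = 0.01882 kg/m³.
(x−vt)²/(4Dt) = (0.64)²/(4 × 0.014 × 14) = 0.5224; exp(−0.5224) = 0.5931.
C = 0.01882 × 0.5931 = 0.0112 kg/m³.

0.0112 kg/m³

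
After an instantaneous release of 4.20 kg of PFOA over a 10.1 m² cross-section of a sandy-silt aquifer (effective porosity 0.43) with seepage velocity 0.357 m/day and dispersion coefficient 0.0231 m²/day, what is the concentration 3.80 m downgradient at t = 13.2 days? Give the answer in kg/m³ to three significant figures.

For an instantaneous plane source, C(x,t) = M/(n_e·A·√(4πDt)) · exp(−(x−vt)²/(4Dt)), with n_e·A the pore (flow) area.
Plume center vt = 0.357 × 13.2 = 4.7124 m, so the well at 3.80 m is 0.9124 m upgradient of the peak.
√(4πDt) = 1.957 m, giving peak height M/(n_e·A·√(4πDt)) = 4.20/(0.43 × 10.1 × 1.957) = 0.4942 kg/m³.
(x−vt)²/(4Dt) = (-0.9124)²/(4 × 0.0231 × 13.2) = 0.6825; exp(−0.6825) = 0.5054.
C = 0.4942 × 0.5054 = 0.250 kg/m³.

0.250 kg/m³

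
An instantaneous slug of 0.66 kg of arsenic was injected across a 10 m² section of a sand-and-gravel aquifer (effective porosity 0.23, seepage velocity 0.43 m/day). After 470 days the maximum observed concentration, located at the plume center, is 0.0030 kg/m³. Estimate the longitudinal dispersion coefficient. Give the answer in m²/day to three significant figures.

At the plume center C_max = M/(n_e·A·√(4πDt)), so D = M²/(4πt·(n_e·A·C_max)²).
n_e·A·C_max = 0.23 × 10 × 0.0030 = 0.006900 kg/m.
D = 0.66²/(4π × 470 × 0.006900²) = 1.55 m²/day.

1.55 m²/day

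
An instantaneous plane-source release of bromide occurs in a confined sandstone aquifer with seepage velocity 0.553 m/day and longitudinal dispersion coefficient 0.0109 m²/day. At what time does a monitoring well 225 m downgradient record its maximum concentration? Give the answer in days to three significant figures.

For the 1D instantaneous-source solution, setting ∂C/∂t = 0 at fixed x gives v²t² + 2Dt − x² = 0, so t = (√(D² + v²x²) − D)/v².
√(D² + v²x²) = √(0.0109² + 0.553² × 225²) = 124.4; v² = 0.305809.
t = (124.4 − 0.0109)/0.305809 = 407 days (vs. the pure-advection estimate x/v = 407 d).

407 days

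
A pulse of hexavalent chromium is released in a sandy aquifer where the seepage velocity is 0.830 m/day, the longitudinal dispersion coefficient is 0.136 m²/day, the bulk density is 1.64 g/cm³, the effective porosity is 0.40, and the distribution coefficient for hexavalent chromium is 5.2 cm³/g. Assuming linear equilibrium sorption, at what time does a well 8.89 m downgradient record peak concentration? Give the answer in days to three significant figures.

235 days

Retardation factor R = 1 + ρ_b·K_d/n = 1 + 1.64 × 5.2/0.40 = 22.32.
Sorption retards both mechanisms: v_R = v/R = 0.03719 m/day, D_R = D/R = 0.006093 m²/day.
Peak time from v_R²t² + 2D_R t − x² = 0: t = (√(D_R² + v_R²x²) − D_R)/v_R².
√(D_R² + v_R²x²) = √(0.006093² + 0.03719² × 8.89²) = 0.3307; v_R² = 0.001383.
t = (0.3307 − 0.006093)/0.001383 = 235 days.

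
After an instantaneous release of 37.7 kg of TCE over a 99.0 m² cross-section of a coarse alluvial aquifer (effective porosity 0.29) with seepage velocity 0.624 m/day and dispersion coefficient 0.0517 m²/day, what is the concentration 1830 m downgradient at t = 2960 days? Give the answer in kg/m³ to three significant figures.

For an instantaneous plane source, C(x,t) = M/(n_e·A·√(4πDt)) · exp(−(x−vt)²/(4Dt)), with n_e·A the pore (flow) area.
Plume center vt = 0.624 × 2960 = 1847.04 m, so the well at 1830 m is 17.04 m upgradient of the peak.
√(4πDt) = 43.85 m, giving peak height M/(n_e·A·√(4πDt)) = 37.7/(0.29 × 99.0 × 43.85) = 0.02995 kg/m³.
(x−vt)²/(4Dt) = (-17.04)²/(4 × 0.0517 × 2960) = 0.4743; exp(−0.4743) = 0.6223.
C = 0.02995 × 0.6223 = 0.0186 kg/m³.

0.0186 kg/m³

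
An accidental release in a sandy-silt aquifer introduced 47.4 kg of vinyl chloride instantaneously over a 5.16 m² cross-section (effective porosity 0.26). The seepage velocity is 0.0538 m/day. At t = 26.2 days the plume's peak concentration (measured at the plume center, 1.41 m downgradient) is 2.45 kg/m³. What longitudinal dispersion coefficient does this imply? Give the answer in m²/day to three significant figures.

At the plume center C_max = M/(n_e·A·√(4πDt)), so D = M²/(4πt·(n_e·A·C_max)²).
n_e·A·C_max = 0.26 × 5.16 × 2.45 = 3.287 kg/m.
D = 47.4²/(4π × 26.2 × 3.287²) = 0.632 m²/day.

0.632 m²/day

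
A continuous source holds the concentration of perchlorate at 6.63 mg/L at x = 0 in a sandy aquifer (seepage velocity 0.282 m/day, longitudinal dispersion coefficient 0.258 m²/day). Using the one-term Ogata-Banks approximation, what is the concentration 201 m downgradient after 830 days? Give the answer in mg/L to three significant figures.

For a continuous step input, C/C₀ ≈ ½·erfc((x−vt)/(2√(Dt))).
vt = 0.282 × 830 = 234.06 m and 2√(Dt) = 2√(0.258 × 830) = 29.27 m.
Argument (x−vt)/(2√(Dt)) = (201 − 234.06)/29.27 = -1.129; ½·erfc(-1.129) = 0.9448.
C = 6.63 × 0.9448 = 6.26 mg/L.

6.26 mg/L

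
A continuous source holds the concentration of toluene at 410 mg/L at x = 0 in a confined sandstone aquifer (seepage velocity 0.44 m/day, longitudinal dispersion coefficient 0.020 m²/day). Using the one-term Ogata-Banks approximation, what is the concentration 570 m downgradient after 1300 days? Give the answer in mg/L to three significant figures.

250 mg/L

For a continuous step input, C/C₀ ≈ ½·erfc((x−vt)/(2√(Dt))).
vt = 0.44 × 1300 = 572 m and 2√(Dt) = 2√(0.020 × 1300) = 10.20 m.
Argument (x−vt)/(2√(Dt)) = (570 − 572)/10.20 = -0.1961; ½·erfc(-0.1961) = 0.6092.
C = 410 × 0.6092 = 250 mg/L.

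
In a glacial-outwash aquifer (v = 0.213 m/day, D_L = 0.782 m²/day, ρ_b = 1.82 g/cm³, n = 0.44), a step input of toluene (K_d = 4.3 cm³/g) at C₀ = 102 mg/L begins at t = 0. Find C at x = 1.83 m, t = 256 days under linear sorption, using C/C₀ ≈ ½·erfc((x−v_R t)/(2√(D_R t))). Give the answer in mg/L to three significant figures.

60.4 mg/L

Retardation factor R = 1 + ρ_b·K_d/n = 1 + 1.82 × 4.3/0.44 = 18.79.
Sorption retards both mechanisms: v_R = v/R = 0.01134 m/day, D_R = D/R = 0.04162 m²/day.
v_R·t = 0.01134 × 256 = 2.90304 m; 2√(D_R t) = 6.528 m; argument = (1.83 − 2.90304)/6.528 = -0.1644.
C = C₀ × ½·erfc(-0.1644) = 102 × 0.5919 = 60.4 mg/L.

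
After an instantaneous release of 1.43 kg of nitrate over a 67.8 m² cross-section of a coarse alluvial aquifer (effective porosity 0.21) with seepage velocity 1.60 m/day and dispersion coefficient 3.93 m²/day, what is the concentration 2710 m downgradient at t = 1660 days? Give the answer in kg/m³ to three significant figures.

For an instantaneous plane source, C(x,t) = M/(n_e·A·√(4πDt)) · exp(−(x−vt)²/(4Dt)), with n_e·A the pore (flow) area.
Plume center vt = 1.60 × 1660 = 2656 m, so the well at 2710 m is 54 m downgradient of the peak.
√(4πDt) = 286.3 m, giving peak height M/(n_e·A·√(4πDt)) = 1.43/(0.21 × 67.8 × 286.3) = 0.0003508 kg/m³.
(x−vt)²/(4Dt) = (54)²/(4 × 3.93 × 1660) = 0.1117; exp(−0.1117) = 0.8943.
C = 0.0003508 × 0.8943 = 0.000314 kg/m³.

0.000314 kg/m³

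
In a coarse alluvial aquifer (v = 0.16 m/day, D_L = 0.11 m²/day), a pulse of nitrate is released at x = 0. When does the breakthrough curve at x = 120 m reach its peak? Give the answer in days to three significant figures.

746 days

For the 1D instantaneous-source solution, setting ∂C/∂t = 0 at fixed x gives v²t² + 2Dt − x² = 0, so t = (√(D² + v²x²) − D)/v².
√(D² + v²x²) = √(0.11² + 0.16² × 120²) = 19.20; v² = 0.0256.
t = (19.20 − 0.11)/0.0256 = 746 days (vs. the pure-advection estimate x/v = 750 d).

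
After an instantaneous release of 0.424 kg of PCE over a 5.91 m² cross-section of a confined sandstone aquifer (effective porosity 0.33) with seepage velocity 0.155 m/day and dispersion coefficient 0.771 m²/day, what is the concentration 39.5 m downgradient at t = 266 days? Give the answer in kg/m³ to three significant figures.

For an instantaneous plane source, C(x,t) = M/(n_e·A·√(4πDt)) · exp(−(x−vt)²/(4Dt)), with n_e·A the pore (flow) area.
Plume center vt = 0.155 × 266 = 41.23 m, so the well at 39.5 m is 1.73 m upgradient of the peak.
√(4πDt) = 50.77 m, giving peak height M/(n_e·A·√(4πDt)) = 0.424/(0.33 × 5.91 × 50.77) = 0.004282 kg/m³.
(x−vt)²/(4Dt) = (-1.73)²/(4 × 0.771 × 266) = 0.003648; exp(−0.003648) = 0.9964.
C = 0.004282 × 0.9964 = 0.00427 kg/m³.

0.00427 kg/m³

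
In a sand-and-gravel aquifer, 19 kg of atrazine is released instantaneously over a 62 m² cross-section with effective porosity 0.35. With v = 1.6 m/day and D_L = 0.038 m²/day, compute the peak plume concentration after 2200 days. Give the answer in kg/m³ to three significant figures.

The peak of an instantaneous 1D plume sits at x = vt; there the Gaussian factor is 1 and C_max = M/(n_e·A·√(4πDt)), where n_e·A is the pore area the mass is dissolved in.
√(4πDt) = √(4π × 0.038 × 2200) = 32.41 m, so C_max = 19/(0.35 × 62 × 32.41) = 0.0270 kg/m³.

0.0270 kg/m³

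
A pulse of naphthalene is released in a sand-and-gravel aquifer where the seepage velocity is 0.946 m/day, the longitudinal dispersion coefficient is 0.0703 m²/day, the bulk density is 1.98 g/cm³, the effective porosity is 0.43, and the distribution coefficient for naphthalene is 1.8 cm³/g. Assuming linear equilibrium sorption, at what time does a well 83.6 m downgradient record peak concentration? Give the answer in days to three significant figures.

820 days

Retardation factor R = 1 + ρ_b·K_d/n = 1 + 1.98 × 1.8/0.43 = 9.288.
Sorption retards both mechanisms: v_R = v/R = 0.1019 m/day, D_R = D/R = 0.007569 m²/day.
Peak time from v_R²t² + 2D_R t − x² = 0: t = (√(D_R² + v_R²x²) − D_R)/v_R².
√(D_R² + v_R²x²) = √(0.007569² + 0.1019² × 83.6²) = 8.519; v_R² = 0.01038.
t = (8.519 − 0.007569)/0.01038 = 820 days.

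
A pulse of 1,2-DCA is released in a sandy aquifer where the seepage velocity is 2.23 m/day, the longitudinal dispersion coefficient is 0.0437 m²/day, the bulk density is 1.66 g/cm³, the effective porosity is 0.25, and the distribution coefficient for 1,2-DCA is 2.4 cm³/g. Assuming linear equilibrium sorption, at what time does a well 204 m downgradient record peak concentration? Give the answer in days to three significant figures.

1550 days

Retardation factor R = 1 + ρ_b·K_d/n = 1 + 1.66 × 2.4/0.25 = 16.94.
Sorption retards both mechanisms: v_R = v/R = 0.1316 m/day, D_R = D/R = 0.002580 m²/day.
Peak time from v_R²t² + 2D_R t − x² = 0: t = (√(D_R² + v_R²x²) − D_R)/v_R².
√(D_R² + v_R²x²) = √(0.002580² + 0.1316² × 204²) = 26.85; v_R² = 0.01732.
t = (26.85 − 0.002580)/0.01732 = 1550 days.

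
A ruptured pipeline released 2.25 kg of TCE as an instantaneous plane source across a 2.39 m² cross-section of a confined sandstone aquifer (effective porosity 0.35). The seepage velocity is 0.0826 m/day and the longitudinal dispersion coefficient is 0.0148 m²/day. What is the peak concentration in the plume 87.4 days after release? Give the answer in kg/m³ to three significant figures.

The peak of an instantaneous 1D plume sits at x = vt; there the Gaussian factor is 1 and C_max = M/(n_e·A·√(4πDt)), where n_e·A is the pore area the mass is dissolved in.
√(4πDt) = √(4π × 0.0148 × 87.4) = 4.032 m, so C_max = 2.25/(0.35 × 2.39 × 4.032) = 0.667 kg/m³.

0.667 kg/m³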